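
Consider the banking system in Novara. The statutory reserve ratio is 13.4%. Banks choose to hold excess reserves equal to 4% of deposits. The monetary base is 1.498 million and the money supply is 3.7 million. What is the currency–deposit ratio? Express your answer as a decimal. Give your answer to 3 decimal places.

0.388

Using m = M/MB = 3.7/1.498 ≈ 2.469960. From m = (1 + c)/(c + rr + e), rearranging gives 1 + c = m·(c + rr + e), so c·(1 − m) = m·(rr + e) − 1.
Hence c = [m·(rr + e) − 1]/(1 − m) = [2.469960 × (0.134 + 0.04) − 1] / (1 − 2.469960) ≈ 0.387920.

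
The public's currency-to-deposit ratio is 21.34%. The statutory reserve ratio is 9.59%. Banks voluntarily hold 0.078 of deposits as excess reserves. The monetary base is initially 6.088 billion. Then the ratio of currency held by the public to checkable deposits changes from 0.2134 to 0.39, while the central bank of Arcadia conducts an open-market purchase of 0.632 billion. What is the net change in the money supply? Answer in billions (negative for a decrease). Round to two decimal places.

-2.51 billion

Before: m₁ = (1 + 0.2134) / (0.0959 + 0.078 + 0.2134) ≈ 3.1330, MB₁ = 6.088, so M₁ = 3.1330 × 6.088 ≈ 19.0737 billion.
After: m₂ = (1 + 0.39) / (0.0959 + 0.078 + 0.39) ≈ 2.4650, MB₂ = 6.088 + 0.632 = 6.72, so M₂ = 2.4650 × 6.72 = 16.5648 billion.
ΔM = M₂ − M₁ = 16.5648 − 19.0737 = -2.5089 billion.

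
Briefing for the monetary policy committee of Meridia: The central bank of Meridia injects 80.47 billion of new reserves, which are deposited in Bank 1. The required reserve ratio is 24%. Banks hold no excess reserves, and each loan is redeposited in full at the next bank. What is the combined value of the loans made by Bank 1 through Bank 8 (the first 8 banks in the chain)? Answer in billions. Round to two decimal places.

226.46 billion

Bank i lends (1 − rr)^i of the original deposit: Bank 1 lends 80.47·0.7600 = 61.1572, Bank 2 lends 80.47·0.7600² ≈ 46.4795, and so on.
Summing a geometric series: total = 80.47·[0.7600·(1 − 0.7600^8) / (1 − 0.7600)] ≈ 226.4591 billion.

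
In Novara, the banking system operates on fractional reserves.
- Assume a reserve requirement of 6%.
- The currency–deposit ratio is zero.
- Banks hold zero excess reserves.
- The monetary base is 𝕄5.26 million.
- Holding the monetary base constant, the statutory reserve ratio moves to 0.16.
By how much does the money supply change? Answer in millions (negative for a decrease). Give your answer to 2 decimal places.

Initially m₁ = 1 / (0.06) ≈ 16.6667, so M₁ = 16.6667 × 5.26 ≈ 87.6668 million.
After the change m₂ = 1 / (0.16) = 6.25, so M₂ = 6.25 × 5.26 = 32.875 million.
ΔM = M₂ − M₁ = 32.875 − 87.6668 = -54.7918 million.

-54.79 million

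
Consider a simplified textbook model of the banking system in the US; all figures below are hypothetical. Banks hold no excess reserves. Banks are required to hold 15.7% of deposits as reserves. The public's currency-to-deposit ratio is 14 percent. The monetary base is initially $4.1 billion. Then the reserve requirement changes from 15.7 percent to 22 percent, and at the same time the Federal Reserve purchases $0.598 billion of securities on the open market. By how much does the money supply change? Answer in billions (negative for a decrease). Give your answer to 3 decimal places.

Before: m₁ = (1 + 0.14) / (0.157 + 0.14) ≈ 3.83838, MB₁ = 4.1, so M₁ = 3.83838 × 4.1 ≈ 15.7374 billion.
After: m₂ = (1 + 0.14) / (0.22 + 0.14) ≈ 3.16667, MB₂ = 4.1 + 0.598 = 4.698, so M₂ = 3.16667 × 4.698 ≈ 14.877 billion.
ΔM = M₂ − M₁ = 14.877 − 15.7374 = -0.8604 billion.

-0.860 billion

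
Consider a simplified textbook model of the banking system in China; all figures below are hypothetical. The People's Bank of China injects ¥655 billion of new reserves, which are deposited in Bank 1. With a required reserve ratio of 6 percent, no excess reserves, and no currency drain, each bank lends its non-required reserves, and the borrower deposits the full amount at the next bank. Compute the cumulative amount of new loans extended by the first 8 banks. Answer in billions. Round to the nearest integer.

Bank i lends (1 − rr)^i of the original deposit: Bank 1 lends 655·0.9400 = 615.7000, Bank 2 lends 655·0.9400² = 578.7580, and so on.
Summing a geometric series: total = 655·[0.9400·(1 − 0.9400^8) / (1 − 0.9400)] ≈ 4006.4734 billion.

¥4006 billion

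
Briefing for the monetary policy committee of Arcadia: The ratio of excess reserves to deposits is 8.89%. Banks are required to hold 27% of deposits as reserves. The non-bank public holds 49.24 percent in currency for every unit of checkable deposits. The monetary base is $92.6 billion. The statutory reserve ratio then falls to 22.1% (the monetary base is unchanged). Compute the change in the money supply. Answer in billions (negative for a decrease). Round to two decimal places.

$9.91 billion

Initially m₁ = (1 + 0.4924) / (0.27 + 0.0889 + 0.4924) ≈ 1.75308, so M₁ = 1.75308 × 92.6 ≈ 162.3352 billion.
After the change m₂ = (1 + 0.4924) / (0.221 + 0.0889 + 0.4924) ≈ 1.86015, so M₂ = 1.86015 × 92.6 ≈ 172.2499 billion.
ΔM = M₂ − M₁ = 172.2499 − 162.3352 = 9.9147 billion.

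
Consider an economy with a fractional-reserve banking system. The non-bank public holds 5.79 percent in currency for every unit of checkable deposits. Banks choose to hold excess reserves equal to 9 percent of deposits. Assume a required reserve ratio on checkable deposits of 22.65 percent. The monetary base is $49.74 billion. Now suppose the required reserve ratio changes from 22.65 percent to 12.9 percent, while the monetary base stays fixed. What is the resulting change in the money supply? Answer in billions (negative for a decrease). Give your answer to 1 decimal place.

Initially m₁ = (1 + 0.0579) / (0.2265 + 0.09 + 0.0579) ≈ 2.8256, so M₁ = 2.8256 × 49.74 ≈ 140.5453 billion.
After the change m₂ = (1 + 0.0579) / (0.129 + 0.09 + 0.0579) ≈ 3.8205, so M₂ = 3.8205 × 49.74 ≈ 190.0317 billion.
ΔM = M₂ − M₁ = 190.0317 − 140.5453 = 49.4864 billion.

$49.5 billion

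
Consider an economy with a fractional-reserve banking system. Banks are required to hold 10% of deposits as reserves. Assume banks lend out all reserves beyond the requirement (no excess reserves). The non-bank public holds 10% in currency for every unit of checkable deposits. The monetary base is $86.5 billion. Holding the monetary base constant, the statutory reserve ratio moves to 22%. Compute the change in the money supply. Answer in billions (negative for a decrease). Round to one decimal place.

Initially m₁ = (1 + 0.1) / (0.1 + 0.1) = 5.5, so M₁ = 5.5 × 86.5 = 475.75 billion.
After the change m₂ = (1 + 0.1) / (0.22 + 0.1) = 3.4375, so M₂ = 3.4375 × 86.5 ≈ 297.3438 billion.
ΔM = M₂ − M₁ = 297.3438 − 475.75 = -178.4062 billion.

-178.4 billion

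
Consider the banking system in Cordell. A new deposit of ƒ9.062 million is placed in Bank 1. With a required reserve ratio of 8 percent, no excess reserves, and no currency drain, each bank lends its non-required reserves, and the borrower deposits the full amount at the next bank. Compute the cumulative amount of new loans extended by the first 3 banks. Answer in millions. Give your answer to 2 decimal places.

ƒ23.06 million

Bank i lends (1 − rr)^i of the original deposit: Bank 1 lends 9.062·0.9200 ≈ 8.3370, Bank 2 lends 9.062·0.9200² ≈ 7.6701, and so on.
Summing a geometric series: total = 9.062·[0.9200·(1 − 0.9200^3) / (1 − 0.9200)] ≈ 23.0636 million.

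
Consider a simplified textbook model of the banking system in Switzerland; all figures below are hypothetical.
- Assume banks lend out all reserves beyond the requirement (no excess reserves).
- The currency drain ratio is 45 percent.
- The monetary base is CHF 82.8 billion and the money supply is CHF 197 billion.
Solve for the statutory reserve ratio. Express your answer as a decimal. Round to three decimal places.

0.159

Using m = M/MB = 197/82.8 ≈ 2.379227. Since m = (1 + c)/(c + rr + e), the denominator satisfies c + rr + e = (1 + c)/m = (1 + 0.45) / 2.379227 ≈ 0.609442.
With c = 0.45 and e = 0, the statutory reserve ratio is 0.609442 − 0.45 − 0 = 0.159442.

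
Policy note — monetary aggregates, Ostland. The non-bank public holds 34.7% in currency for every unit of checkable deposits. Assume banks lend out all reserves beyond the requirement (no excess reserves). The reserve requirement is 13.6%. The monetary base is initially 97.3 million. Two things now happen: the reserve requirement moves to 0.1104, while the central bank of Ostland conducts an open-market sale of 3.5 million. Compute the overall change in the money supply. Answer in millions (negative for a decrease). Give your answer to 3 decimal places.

4.880 million

Before: m₁ = (1 + 0.347) / (0.136 + 0.347) ≈ 2.788820, MB₁ = 97.3, so M₁ = 2.788820 × 97.3 ≈ 271.3522 million.
After: m₂ = (1 + 0.347) / (0.1104 + 0.347) ≈ 2.944906, MB₂ = 97.3 − 3.5 = 93.8, so M₂ = 2.944906 × 93.8 ≈ 276.2322 million.
ΔM = M₂ − M₁ = 276.2322 − 271.3522 = 4.88 million.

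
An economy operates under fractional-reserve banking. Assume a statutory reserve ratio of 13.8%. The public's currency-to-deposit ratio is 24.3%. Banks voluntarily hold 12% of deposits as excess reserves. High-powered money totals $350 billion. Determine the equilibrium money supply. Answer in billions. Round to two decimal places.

$868.36 billion

The money multiplier is m = (1 + c) / (rr + e + c) = (1 + 0.243) / (0.138 + 0.12 + 0.243) ≈ 2.481038.
So M = m × MB = 2.481038 × 350 = 868.3633 billion.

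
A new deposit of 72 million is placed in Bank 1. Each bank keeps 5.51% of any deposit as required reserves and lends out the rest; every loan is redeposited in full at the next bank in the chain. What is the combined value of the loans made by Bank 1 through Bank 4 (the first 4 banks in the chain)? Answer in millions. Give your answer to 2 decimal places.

250.45 million

Bank i lends (1 − rr)^i of the original deposit: Bank 1 lends 72·0.9449 = 68.0328, Bank 2 lends 72·0.9449² ≈ 64.2842, and so on.
Summing a geometric series: total = 72·[0.9449·(1 − 0.9449^4) / (1 − 0.9449)] ≈ 250.4544 million.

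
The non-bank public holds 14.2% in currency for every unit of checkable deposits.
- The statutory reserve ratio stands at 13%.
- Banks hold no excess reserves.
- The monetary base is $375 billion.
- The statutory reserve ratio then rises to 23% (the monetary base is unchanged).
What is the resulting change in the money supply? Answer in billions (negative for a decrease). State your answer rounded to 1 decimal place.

Initially m₁ = (1 + 0.142) / (0.13 + 0.142) ≈ 4.19853, so M₁ = 4.19853 × 375 ≈ 1574.4488 billion.
After the change m₂ = (1 + 0.142) / (0.23 + 0.142) ≈ 3.06989, so M₂ = 3.06989 × 375 ≈ 1151.2088 billion.
ΔM = M₂ − M₁ = 1151.2088 − 1574.4488 = -423.24 billion.

-423.2 billion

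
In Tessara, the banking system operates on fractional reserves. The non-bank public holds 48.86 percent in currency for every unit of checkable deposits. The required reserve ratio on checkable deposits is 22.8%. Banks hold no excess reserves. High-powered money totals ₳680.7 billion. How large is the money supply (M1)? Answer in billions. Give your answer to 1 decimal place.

₳1414.0 billion

The money multiplier is m = (1 + c) / (rr + c) = (1 + 0.4886) / (0.228 + 0.4886) ≈ 2.07731.
So M = m × MB = 2.07731 × 680.7 ≈ 1414.0249 billion.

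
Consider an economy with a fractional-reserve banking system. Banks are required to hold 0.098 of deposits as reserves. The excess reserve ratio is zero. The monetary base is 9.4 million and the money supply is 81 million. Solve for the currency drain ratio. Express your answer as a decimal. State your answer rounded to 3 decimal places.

0.020

Using m = M/MB = 81/9.4 ≈ 8.617021. From m = (1 + c)/(c + rr + e), rearranging gives 1 + c = m·(c + rr + e), so c·(1 − m) = m·(rr + e) − 1.
Hence c = [m·(rr + e) − 1]/(1 − m) = [8.617021 × (0.098 + 0) − 1] / (1 − 8.617021) ≈ 0.020419.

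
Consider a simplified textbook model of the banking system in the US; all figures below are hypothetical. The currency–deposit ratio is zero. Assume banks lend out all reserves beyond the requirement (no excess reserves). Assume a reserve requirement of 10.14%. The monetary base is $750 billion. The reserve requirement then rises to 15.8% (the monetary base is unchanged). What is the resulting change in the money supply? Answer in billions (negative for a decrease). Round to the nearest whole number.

Initially m₁ = 1 / (0.1014) ≈ 9.8619, so M₁ = 9.8619 × 750 = 7396.425 billion.
After the change m₂ = 1 / (0.158) ≈ 6.3291, so M₂ = 6.3291 × 750 = 4746.825 billion.
ΔM = M₂ − M₁ = 4746.825 − 7396.425 = -2649.6 billion.

-2650 billion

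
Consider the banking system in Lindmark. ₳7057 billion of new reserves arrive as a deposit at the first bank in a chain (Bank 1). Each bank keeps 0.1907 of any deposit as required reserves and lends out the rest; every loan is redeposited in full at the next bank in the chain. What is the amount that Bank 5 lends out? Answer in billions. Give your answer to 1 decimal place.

Each bank lends a fraction (1 − rr) = 0.8093 of the deposit it receives, so Bank 5 receives 7057·0.8093^4 and lends 7057·0.8093^5 ≈ 2450.0098 billion.

₳2450.0 billion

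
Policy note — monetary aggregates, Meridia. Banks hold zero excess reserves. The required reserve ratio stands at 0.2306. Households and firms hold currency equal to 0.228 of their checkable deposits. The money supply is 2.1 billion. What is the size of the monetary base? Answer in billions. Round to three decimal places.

0.784 billion

The money multiplier is m = (1 + c) / (rr + c) = (1 + 0.228) / (0.2306 + 0.228) ≈ 2.67771.
MB = M / m = 2.1 / 2.67771 ≈ 0.7843 billion.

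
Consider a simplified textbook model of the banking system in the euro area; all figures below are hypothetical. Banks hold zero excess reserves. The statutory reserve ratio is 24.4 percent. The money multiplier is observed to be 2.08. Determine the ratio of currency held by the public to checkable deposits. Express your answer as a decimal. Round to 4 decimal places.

Using m = 2.08. From m = (1 + c)/(c + rr + e), rearranging gives 1 + c = m·(c + rr + e), so c·(1 − m) = m·(rr + e) − 1.
Hence c = [m·(rr + e) − 1]/(1 − m) = [2.08 × (0.244 + 0) − 1] / (1 − 2.08) = 0.456000.

0.4560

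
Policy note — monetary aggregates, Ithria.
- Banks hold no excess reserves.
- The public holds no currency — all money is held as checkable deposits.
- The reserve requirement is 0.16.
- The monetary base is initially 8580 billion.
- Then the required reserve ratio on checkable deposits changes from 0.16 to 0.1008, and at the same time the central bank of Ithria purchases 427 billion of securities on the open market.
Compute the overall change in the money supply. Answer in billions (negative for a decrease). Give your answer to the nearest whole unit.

35730 billion

Before: m₁ = 1 / (0.16) = 6.25, MB₁ = 8580, so M₁ = 6.25 × 8580 = 53625 billion.
After: m₂ = 1 / (0.1008) ≈ 9.92063, MB₂ = 8580 + 427 = 9007, so M₂ = 9.92063 × 9007 ≈ 89355.1144 billion.
ΔM = M₂ − M₁ = 89355.1144 − 53625 = 35730.1144 billion.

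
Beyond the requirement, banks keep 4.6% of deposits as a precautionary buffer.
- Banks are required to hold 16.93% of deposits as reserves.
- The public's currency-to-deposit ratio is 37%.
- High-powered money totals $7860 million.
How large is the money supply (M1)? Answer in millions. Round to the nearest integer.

The money multiplier is m = (1 + c) / (rr + e + c) = (1 + 0.37) / (0.1693 + 0.046 + 0.37) ≈ 2.34068.
So M = m × MB = 2.34068 × 7860 = 18397.7448 million.

$18398 million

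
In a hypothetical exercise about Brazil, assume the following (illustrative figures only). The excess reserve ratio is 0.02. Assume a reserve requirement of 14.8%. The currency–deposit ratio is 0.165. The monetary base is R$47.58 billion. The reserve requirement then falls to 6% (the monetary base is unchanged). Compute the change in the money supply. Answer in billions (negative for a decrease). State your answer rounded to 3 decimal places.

Initially m₁ = (1 + 0.165) / (0.148 + 0.02 + 0.165) ≈ 3.498498, so M₁ = 3.498498 × 47.58 ≈ 166.4585 billion.
After the change m₂ = (1 + 0.165) / (0.06 + 0.02 + 0.165) ≈ 4.755102, so M₂ = 4.755102 × 47.58 ≈ 226.2478 billion.
ΔM = M₂ − M₁ = 226.2478 − 166.4585 = 59.7893 billion.

R$59.789 billion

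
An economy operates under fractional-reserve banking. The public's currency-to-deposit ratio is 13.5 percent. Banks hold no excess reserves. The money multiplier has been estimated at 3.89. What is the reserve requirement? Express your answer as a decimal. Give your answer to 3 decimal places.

0.157

Using m = 3.89. Since m = (1 + c)/(c + rr + e), the denominator satisfies c + rr + e = (1 + c)/m = (1 + 0.135) / 3.89 ≈ 0.291774.
With c = 0.135 and e = 0, the reserve requirement is 0.291774 − 0.135 − 0 = 0.156774.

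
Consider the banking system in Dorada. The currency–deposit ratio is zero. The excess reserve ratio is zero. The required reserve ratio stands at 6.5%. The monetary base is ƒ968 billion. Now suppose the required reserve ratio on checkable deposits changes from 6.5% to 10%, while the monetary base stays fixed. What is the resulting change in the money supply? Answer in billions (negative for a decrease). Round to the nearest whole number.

Initially m₁ = 1 / (0.065) ≈ 15.3846, so M₁ = 15.3846 × 968 = 14892.2928 billion.
After the change m₂ = 1 / (0.1) = 10, so M₂ = 10 × 968 = 9680 billion.
ΔM = M₂ − M₁ = 9680 − 14892.2928 = -5212.2928 billion.

-5212 billion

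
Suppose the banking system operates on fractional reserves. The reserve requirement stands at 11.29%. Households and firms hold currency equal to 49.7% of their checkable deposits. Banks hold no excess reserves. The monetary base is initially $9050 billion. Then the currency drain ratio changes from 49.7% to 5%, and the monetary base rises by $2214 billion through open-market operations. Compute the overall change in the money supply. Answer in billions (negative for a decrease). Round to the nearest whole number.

$50391 billion

Before: m₁ = (1 + 0.497) / (0.1129 + 0.497) ≈ 2.454501, MB₁ = 9050, so M₁ = 2.454501 × 9050 ≈ 22213.234 billion.
After: m₂ = (1 + 0.05) / (0.1129 + 0.05) ≈ 6.445672, MB₂ = 9050 + 2214 = 11264, so M₂ = 6.445672 × 11264 ≈ 72604.0494 billion.
ΔM = M₂ − M₁ = 72604.0494 − 22213.234 = 50390.8154 billion.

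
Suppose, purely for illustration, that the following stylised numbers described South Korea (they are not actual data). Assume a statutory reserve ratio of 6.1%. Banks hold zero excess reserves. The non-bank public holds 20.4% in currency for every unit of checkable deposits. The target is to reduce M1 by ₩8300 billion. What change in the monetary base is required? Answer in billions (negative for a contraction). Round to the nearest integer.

The money multiplier is m = (1 + c) / (rr + c) = (1 + 0.204) / (0.061 + 0.204) ≈ 4.54340.
ΔMB = ΔM / m = (−8300) / 4.54340 ≈ -1826.8257 billion.

-1827 billion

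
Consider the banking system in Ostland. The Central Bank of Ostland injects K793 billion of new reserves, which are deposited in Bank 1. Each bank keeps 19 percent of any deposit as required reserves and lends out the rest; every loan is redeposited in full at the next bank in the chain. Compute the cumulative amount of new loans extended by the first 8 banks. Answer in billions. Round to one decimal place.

K2754.2 billion

Bank i lends (1 − rr)^i of the original deposit: Bank 1 lends 793·0.8100 = 642.3300, Bank 2 lends 793·0.8100² = 520.2873, and so on.
Summing a geometric series: total = 793·[0.8100·(1 − 0.8100^8) / (1 − 0.8100)] ≈ 2754.2366 billion.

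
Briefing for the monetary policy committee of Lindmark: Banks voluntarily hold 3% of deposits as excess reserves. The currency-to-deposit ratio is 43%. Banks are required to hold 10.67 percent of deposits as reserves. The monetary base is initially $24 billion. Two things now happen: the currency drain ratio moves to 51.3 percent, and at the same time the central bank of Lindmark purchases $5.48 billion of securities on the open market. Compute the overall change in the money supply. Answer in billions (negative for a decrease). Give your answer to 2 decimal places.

Before: m₁ = (1 + 0.43) / (0.1067 + 0.03 + 0.43) ≈ 2.52338, MB₁ = 24, so M₁ = 2.52338 × 24 ≈ 60.5611 billion.
After: m₂ = (1 + 0.513) / (0.1067 + 0.03 + 0.513) ≈ 2.32877, MB₂ = 24 + 5.48 = 29.48, so M₂ = 2.32877 × 29.48 ≈ 68.6521 billion.
ΔM = M₂ − M₁ = 68.6521 − 60.5611 = 8.091 billion.

$8.09 billion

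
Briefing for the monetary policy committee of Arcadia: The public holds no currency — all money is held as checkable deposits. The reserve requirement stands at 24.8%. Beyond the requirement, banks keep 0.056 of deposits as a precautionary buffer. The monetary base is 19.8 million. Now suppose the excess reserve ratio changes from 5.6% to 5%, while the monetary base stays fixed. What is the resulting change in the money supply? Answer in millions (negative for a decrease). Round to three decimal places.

1.311 million

Initially m₁ = 1 / (0.248 + 0.056) ≈ 3.289474, so M₁ = 3.289474 × 19.8 ≈ 65.1316 million.
After the change m₂ = 1 / (0.248 + 0.05) ≈ 3.355705, so M₂ = 3.355705 × 19.8 ≈ 66.443 million.
ΔM = M₂ − M₁ = 66.443 − 65.1316 = 1.3114 million.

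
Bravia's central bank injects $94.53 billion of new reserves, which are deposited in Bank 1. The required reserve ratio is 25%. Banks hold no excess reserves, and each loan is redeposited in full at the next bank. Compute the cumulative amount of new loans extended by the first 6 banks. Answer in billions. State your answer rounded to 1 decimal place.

$233.1 billion

Bank i lends (1 − rr)^i of the original deposit: Bank 1 lends 94.53·0.7500 = 70.8975, Bank 2 lends 94.53·0.7500² ≈ 53.1731, and so on.
Summing a geometric series: total = 94.53·[0.7500·(1 − 0.7500^6) / (1 − 0.7500)] ≈ 233.1171 billion.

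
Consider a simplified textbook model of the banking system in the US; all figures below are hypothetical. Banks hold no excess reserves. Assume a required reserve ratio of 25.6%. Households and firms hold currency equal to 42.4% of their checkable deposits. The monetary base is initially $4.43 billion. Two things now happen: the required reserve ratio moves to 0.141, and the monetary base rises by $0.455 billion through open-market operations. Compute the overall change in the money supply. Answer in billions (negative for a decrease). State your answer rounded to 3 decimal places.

Before: m₁ = (1 + 0.424) / (0.256 + 0.424) ≈ 2.09412, MB₁ = 4.43, so M₁ = 2.09412 × 4.43 ≈ 9.277 billion.
After: m₂ = (1 + 0.424) / (0.141 + 0.424) ≈ 2.52035, MB₂ = 4.43 + 0.455 = 4.885, so M₂ = 2.52035 × 4.885 ≈ 12.3119 billion.
ΔM = M₂ − M₁ = 12.3119 − 9.277 = 3.0349 billion.

$3.035 billion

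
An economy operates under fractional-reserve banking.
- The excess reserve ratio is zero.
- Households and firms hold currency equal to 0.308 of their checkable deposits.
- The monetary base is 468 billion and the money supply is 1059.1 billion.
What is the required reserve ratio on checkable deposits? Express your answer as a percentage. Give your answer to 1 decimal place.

Using m = M/MB = 1059.1/468 ≈ 2.263034. Since m = (1 + c)/(c + rr + e), the denominator satisfies c + rr + e = (1 + c)/m = (1 + 0.308) / 2.263034 ≈ 0.577985.
With c = 0.308 and e = 0, the required reserve ratio on checkable deposits is 0.577985 − 0.308 − 0 = 0.269985.

27.0%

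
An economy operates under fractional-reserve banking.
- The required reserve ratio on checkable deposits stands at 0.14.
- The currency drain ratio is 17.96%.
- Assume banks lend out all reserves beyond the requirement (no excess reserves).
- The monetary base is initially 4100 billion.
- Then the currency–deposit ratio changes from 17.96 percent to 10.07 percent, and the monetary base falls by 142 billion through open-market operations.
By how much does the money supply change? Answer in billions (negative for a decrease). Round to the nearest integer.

2967 billion

Before: m₁ = (1 + 0.1796) / (0.14 + 0.1796) ≈ 3.69086, MB₁ = 4100, so M₁ = 3.69086 × 4100 = 15132.526 billion.
After: m₂ = (1 + 0.1007) / (0.14 + 0.1007) ≈ 4.57291, MB₂ = 4100 − 142 = 3958, so M₂ = 4.57291 × 3958 ≈ 18099.5778 billion.
ΔM = M₂ − M₁ = 18099.5778 − 15132.526 = 2967.0518 billion.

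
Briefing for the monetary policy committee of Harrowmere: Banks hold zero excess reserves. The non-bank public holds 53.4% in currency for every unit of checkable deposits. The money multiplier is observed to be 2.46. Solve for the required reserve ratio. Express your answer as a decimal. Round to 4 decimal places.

Using m = 2.46. Since m = (1 + c)/(c + rr + e), the denominator satisfies c + rr + e = (1 + c)/m = (1 + 0.534) / 2.46 ≈ 0.623577.
With c = 0.534 and e = 0, the required reserve ratio is 0.623577 − 0.534 − 0 = 0.089577.

0.0896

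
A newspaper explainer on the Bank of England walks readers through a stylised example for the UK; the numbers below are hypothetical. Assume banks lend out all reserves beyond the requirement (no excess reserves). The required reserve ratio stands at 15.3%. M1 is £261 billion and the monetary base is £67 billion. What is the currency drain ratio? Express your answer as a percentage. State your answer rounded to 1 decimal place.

Using m = M/MB = 261/67 ≈ 3.895522. From m = (1 + c)/(c + rr + e), rearranging gives 1 + c = m·(c + rr + e), so c·(1 − m) = m·(rr + e) − 1.
Hence c = [m·(rr + e) − 1]/(1 − m) = [3.895522 × (0.153 + 0) − 1] / (1 − 3.895522) ≈ 0.139521.

14.0%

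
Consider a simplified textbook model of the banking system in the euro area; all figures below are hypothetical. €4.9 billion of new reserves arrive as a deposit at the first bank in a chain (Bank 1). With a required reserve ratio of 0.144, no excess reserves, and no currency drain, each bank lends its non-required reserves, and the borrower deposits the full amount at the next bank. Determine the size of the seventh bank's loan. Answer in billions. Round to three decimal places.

€1.650 billion

Each bank lends a fraction (1 − rr) = 0.8560 of the deposit it receives, so Bank 7 receives 4.9·0.8560^6 and lends 4.9·0.8560^7 ≈ 1.6501 billion.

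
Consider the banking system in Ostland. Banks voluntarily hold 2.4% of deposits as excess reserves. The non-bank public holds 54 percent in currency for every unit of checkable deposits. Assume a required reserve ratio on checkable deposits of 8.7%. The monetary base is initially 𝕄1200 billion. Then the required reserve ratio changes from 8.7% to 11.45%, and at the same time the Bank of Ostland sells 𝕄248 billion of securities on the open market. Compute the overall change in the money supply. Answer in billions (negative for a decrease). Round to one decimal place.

-677.9 billion

Before: m₁ = (1 + 0.54) / (0.087 + 0.024 + 0.54) ≈ 2.365591, MB₁ = 1200, so M₁ = 2.365591 × 1200 = 2838.7092 billion.
After: m₂ = (1 + 0.54) / (0.1145 + 0.024 + 0.54) ≈ 2.269713, MB₂ = 1200 − 248 = 952, so M₂ = 2.269713 × 952 ≈ 2160.7668 billion.
ΔM = M₂ − M₁ = 2160.7668 − 2838.7092 = -677.9424 billion.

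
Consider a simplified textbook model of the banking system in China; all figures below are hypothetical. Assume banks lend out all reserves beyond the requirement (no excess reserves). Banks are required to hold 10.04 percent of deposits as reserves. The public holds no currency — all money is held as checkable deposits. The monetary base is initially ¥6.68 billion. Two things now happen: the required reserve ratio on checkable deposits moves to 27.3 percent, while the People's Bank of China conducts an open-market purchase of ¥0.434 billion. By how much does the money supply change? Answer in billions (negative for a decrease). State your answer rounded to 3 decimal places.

Before: m₁ = 1 / (0.1004) ≈ 9.96016, MB₁ = 6.68, so M₁ = 9.96016 × 6.68 ≈ 66.5339 billion.
After: m₂ = 1 / (0.273) ≈ 3.66300, MB₂ = 6.68 + 0.434 = 7.114, so M₂ = 3.66300 × 7.114 ≈ 26.0586 billion.
ΔM = M₂ − M₁ = 26.0586 − 66.5339 = -40.4753 billion.

-40.475 billion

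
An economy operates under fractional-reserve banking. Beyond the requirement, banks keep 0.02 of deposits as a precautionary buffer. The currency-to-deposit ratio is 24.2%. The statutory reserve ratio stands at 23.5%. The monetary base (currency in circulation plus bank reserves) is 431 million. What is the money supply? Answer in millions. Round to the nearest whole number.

The money multiplier is m = (1 + c) / (rr + e + c) = (1 + 0.242) / (0.235 + 0.02 + 0.242) ≈ 2.4990.
So M = m × MB = 2.4990 × 431 = 1077.069 million.

1077 million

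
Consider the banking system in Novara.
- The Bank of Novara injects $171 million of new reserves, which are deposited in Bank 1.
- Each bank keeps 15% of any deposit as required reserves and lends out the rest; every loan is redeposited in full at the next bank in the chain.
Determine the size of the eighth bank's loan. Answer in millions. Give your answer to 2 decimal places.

$46.60 million

Each bank lends a fraction (1 − rr) = 0.8500 of the deposit it receives, so Bank 8 receives 171·0.8500^7 and lends 171·0.8500^8 ≈ 46.5959 million.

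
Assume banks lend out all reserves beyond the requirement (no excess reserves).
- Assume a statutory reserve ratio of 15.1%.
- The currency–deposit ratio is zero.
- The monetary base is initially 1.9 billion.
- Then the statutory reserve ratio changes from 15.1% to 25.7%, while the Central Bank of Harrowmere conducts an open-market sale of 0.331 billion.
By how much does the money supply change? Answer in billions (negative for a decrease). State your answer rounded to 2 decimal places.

-6.48 billion

Before: m₁ = 1 / (0.151) ≈ 6.6225, MB₁ = 1.9, so M₁ = 6.6225 × 1.9 ≈ 12.5827 billion.
After: m₂ = 1 / (0.257) ≈ 3.8911, MB₂ = 1.9 − 0.331 = 1.569, so M₂ = 3.8911 × 1.569 ≈ 6.1051 billion.
ΔM = M₂ − M₁ = 6.1051 − 12.5827 = -6.4776 billion.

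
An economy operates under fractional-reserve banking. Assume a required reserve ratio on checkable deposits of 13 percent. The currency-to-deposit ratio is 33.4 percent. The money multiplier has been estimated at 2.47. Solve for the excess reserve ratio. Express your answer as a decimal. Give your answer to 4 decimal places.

Using m = 2.47. Since m = (1 + c)/(c + rr + e), the denominator satisfies c + rr + e = (1 + c)/m = (1 + 0.334) / 2.47 ≈ 0.540081.
With c = 0.334 and rr = 0.13, the excess reserve ratio is 0.540081 − 0.334 − 0.13 = 0.076081.

0.0761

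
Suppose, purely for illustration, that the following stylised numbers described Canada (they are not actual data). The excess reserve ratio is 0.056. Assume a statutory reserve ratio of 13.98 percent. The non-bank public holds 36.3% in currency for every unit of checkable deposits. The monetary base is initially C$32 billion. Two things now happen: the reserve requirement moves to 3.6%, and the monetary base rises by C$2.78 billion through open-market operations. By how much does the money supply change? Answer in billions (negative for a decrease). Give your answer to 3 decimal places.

C$26.134 billion

Before: m₁ = (1 + 0.363) / (0.1398 + 0.056 + 0.363) ≈ 2.439155, MB₁ = 32, so M₁ = 2.439155 × 32 ≈ 78.053 billion.
After: m₂ = (1 + 0.363) / (0.036 + 0.056 + 0.363) ≈ 2.995604, MB₂ = 32 + 2.78 = 34.78, so M₂ = 2.995604 × 34.78 ≈ 104.1871 billion.
ΔM = M₂ − M₁ = 104.1871 − 78.053 = 26.1341 billion.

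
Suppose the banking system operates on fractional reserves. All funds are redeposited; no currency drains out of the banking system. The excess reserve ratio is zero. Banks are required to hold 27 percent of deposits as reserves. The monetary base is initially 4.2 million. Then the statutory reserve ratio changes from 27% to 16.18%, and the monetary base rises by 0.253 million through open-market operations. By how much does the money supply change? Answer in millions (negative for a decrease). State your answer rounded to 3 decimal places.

Before: m₁ = 1 / (0.27) ≈ 3.70370, MB₁ = 4.2, so M₁ = 3.70370 × 4.2 ≈ 15.5555 million.
After: m₂ = 1 / (0.1618) ≈ 6.18047, MB₂ = 4.2 + 0.253 = 4.453, so M₂ = 6.18047 × 4.453 ≈ 27.5216 million.
ΔM = M₂ − M₁ = 27.5216 − 15.5555 = 11.9661 million.

11.966 million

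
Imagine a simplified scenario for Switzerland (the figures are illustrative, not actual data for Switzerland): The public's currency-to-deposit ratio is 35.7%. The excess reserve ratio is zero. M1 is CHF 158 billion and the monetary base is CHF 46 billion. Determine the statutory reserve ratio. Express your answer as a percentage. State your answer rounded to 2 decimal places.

Using m = M/MB = 158/46 ≈ 3.434783. Since m = (1 + c)/(c + rr + e), the denominator satisfies c + rr + e = (1 + c)/m = (1 + 0.357) / 3.434783 ≈ 0.395076.
With c = 0.357 and e = 0, the statutory reserve ratio is 0.395076 − 0.357 − 0 = 0.038076.

3.81%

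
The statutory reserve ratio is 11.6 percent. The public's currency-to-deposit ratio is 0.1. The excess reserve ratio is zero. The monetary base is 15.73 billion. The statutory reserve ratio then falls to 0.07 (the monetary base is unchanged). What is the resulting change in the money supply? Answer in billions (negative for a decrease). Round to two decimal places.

21.68 billion

Initially m₁ = (1 + 0.1) / (0.116 + 0.1) ≈ 5.09259, so M₁ = 5.09259 × 15.73 ≈ 80.1064 billion.
After the change m₂ = (1 + 0.1) / (0.07 + 0.1) ≈ 6.47059, so M₂ = 6.47059 × 15.73 ≈ 101.7824 billion.
ΔM = M₂ − M₁ = 101.7824 − 80.1064 = 21.676 billion.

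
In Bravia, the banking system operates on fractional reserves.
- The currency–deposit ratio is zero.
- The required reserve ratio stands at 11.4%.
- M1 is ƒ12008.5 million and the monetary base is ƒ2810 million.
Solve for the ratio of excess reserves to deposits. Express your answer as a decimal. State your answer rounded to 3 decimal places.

Using m = M/MB = 12008.5/2810 ≈ 4.273488. Since m = (1 + c)/(c + rr + e), the denominator satisfies c + rr + e = (1 + c)/m = (1 + 0) / 4.273488 ≈ 0.234001.
With c = 0 and rr = 0.114, the ratio of excess reserves to deposits is 0.234001 − 0 − 0.114 = 0.120001.

0.120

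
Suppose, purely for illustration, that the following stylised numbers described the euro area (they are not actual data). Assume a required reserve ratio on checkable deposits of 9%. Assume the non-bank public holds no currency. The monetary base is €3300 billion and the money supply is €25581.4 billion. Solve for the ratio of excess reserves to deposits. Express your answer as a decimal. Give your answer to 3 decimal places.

Using m = M/MB = 25581.4/3300 ≈ 7.751939. Since m = (1 + c)/(c + rr + e), the denominator satisfies c + rr + e = (1 + c)/m = (1 + 0) / 7.751939 ≈ 0.129000.
With c = 0 and rr = 0.09, the ratio of excess reserves to deposits is 0.129000 − 0 − 0.09 = 0.039.

0.039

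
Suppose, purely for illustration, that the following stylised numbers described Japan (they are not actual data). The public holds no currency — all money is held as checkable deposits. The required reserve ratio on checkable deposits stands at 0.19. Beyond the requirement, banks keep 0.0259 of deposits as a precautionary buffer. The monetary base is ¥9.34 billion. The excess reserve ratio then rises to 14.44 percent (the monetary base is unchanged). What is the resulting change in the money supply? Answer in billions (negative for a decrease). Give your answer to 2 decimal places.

-15.33 billion

Initially m₁ = 1 / (0.19 + 0.0259) ≈ 4.6318, so M₁ = 4.6318 × 9.34 ≈ 43.261 billion.
After the change m₂ = 1 / (0.19 + 0.1444) ≈ 2.9904, so M₂ = 2.9904 × 9.34 ≈ 27.9303 billion.
ΔM = M₂ − M₁ = 27.9303 − 43.261 = -15.3307 billion.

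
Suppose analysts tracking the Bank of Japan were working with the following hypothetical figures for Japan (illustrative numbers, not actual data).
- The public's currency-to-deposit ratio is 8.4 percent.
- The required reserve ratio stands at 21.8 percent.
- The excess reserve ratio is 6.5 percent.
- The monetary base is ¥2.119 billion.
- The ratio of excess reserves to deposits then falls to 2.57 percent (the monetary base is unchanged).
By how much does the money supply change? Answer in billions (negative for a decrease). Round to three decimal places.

Initially m₁ = (1 + 0.084) / (0.218 + 0.065 + 0.084) ≈ 2.95368, so M₁ = 2.95368 × 2.119 ≈ 6.2588 billion.
After the change m₂ = (1 + 0.084) / (0.218 + 0.0257 + 0.084) ≈ 3.30790, so M₂ = 3.30790 × 2.119 ≈ 7.0094 billion.
ΔM = M₂ − M₁ = 7.0094 − 6.2588 = 0.7506 billion.

¥0.751 billion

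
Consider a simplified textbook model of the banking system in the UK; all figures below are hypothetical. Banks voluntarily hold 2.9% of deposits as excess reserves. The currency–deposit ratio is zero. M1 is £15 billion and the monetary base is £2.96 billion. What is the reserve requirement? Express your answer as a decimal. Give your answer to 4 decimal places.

Using m = M/MB = 15/2.96 ≈ 5.067568. Since m = (1 + c)/(c + rr + e), the denominator satisfies c + rr + e = (1 + c)/m = (1 + 0) / 5.067568 ≈ 0.197333.
With c = 0 and e = 0.029, the reserve requirement is 0.197333 − 0 − 0.029 = 0.168333.

0.1683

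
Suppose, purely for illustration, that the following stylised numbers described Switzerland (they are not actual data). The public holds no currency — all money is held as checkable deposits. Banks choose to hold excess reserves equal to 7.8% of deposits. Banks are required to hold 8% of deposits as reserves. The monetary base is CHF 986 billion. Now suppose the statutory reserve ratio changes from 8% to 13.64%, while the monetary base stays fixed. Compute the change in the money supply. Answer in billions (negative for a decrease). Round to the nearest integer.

Initially m₁ = 1 / (0.08 + 0.078) ≈ 6.3291, so M₁ = 6.3291 × 986 = 6240.4926 billion.
After the change m₂ = 1 / (0.1364 + 0.078) ≈ 4.6642, so M₂ = 4.6642 × 986 = 4598.9012 billion.
ΔM = M₂ − M₁ = 4598.9012 − 6240.4926 = -1641.5914 billion.

-1642 billion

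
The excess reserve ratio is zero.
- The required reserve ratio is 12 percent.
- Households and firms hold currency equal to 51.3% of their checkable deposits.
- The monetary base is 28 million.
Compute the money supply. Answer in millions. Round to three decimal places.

66.926 million

The money multiplier is m = (1 + c) / (rr + c) = (1 + 0.513) / (0.12 + 0.513) ≈ 2.390205.
So M = m × MB = 2.390205 × 28 ≈ 66.9257 million.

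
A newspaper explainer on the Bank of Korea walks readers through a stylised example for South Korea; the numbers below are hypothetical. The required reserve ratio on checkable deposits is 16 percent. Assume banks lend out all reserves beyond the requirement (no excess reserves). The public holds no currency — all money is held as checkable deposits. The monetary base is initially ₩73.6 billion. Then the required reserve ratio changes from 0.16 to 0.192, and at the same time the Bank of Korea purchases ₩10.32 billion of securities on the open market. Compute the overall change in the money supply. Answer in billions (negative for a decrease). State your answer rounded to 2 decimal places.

Before: m₁ = 1 / (0.16) = 6.25, MB₁ = 73.6, so M₁ = 6.25 × 73.6 = 460 billion.
After: m₂ = 1 / (0.192) ≈ 5.20833, MB₂ = 73.6 + 10.32 = 83.92, so M₂ = 5.20833 × 83.92 ≈ 437.0831 billion.
ΔM = M₂ − M₁ = 437.0831 − 460 = -22.9169 billion.

-22.92 billion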